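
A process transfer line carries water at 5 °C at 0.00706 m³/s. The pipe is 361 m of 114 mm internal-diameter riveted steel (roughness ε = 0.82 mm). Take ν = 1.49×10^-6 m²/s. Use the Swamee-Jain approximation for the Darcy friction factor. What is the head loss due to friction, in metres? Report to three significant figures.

h_f ≈ 2.76 m

V = 4Q/(πD²) = 4·0.00706/(π·0.114²) = 0.6917 m/s
Re = VD/ν = 0.6917·0.114/1.49×10^-6 = 5.29×10^4 → turbulent
ε/D = 0.82/114 = 0.00719
Swamee-Jain: f = 0.03574
h_f = f(L/D)V²/(2g) = 0.03574·(361/0.114)·0.6917²/(2·9.81) = 2.760 m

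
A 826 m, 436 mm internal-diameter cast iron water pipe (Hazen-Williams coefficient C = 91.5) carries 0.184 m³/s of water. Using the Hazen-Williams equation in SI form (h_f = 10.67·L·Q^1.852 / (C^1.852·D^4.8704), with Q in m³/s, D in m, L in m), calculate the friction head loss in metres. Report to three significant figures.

h_f = 10.67·826·0.184^1.852 / (91.5^1.852·0.436^4.8704) = 5.092 m

h_f ≈ 5.09 m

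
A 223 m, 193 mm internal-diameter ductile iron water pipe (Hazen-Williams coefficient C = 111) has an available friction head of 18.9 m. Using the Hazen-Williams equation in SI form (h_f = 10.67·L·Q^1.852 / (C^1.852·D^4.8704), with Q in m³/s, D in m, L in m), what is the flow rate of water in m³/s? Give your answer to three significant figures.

Rearranging: Q = [h_f·C^1.852·D^4.8704 / (10.67·L)]^(1/1.852)
Q = [18.9·111^1.852·0.193^4.8704 / (10.67·223)]^0.540 = 0.1078 m³/s

Q ≈ 0.108 m³/s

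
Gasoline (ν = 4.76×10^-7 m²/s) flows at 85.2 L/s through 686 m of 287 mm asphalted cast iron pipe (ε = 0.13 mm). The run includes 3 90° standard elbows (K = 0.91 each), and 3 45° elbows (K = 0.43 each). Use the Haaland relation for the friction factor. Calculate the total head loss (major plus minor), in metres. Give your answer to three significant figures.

V = 4Q/(πD²) = 1.317 m/s; V²/2g = 0.08840 m
Re = 7.94×10^5, ε/D = 4.53×10^-4 → f = 0.01696 (Haaland)
Major: h_f = f(L/D)·V²/2g = 0.01696·2390·0.08840 = 3.583 m
Minor: ΣK = 4.02; h_m = ΣK·V²/2g = 0.3554 m
Total H_L = 3.583 + 0.3554 = 3.938 m

H_L ≈ 3.94 m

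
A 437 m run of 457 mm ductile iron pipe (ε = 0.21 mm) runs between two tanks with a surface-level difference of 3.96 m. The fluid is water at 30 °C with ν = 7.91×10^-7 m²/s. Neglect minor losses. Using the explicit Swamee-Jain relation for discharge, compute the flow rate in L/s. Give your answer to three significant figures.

Swamee-Jain (Type II): Q = -0.965·√(gD⁵h_f/L)·ln[ε/(3.7D) + √(3.17ν²L/(gD³h_f))]
√(gD⁵h_f/L) = √(9.81·0.457⁵·3.96/437) = 0.04210
ε/(3.7D) = 1.24×10^-4; √(3.17ν²L/(gD³h_f)) = 1.53×10^-5
Q = -0.965·0.04210·ln(1.395×10^-4) = 0.3606 m³/s
Check: V = 2.20 m/s, Re = 1.27×10^6, f = 0.01690, h_f = 3.98 m ≈ 3.96 m ✓

Q ≈ 361 L/s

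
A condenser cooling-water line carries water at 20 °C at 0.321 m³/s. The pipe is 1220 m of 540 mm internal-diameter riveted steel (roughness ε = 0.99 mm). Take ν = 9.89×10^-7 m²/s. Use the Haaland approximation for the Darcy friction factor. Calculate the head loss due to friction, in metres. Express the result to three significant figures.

V = 4Q/(πD²) = 4·0.321/(π·0.540²) = 1.402 m/s
Re = VD/ν = 1.402·0.540/9.89×10^-7 = 7.65×10^5 → turbulent
ε/D = 0.99/540 = 0.00183
Haaland: f = 0.02316
h_f = f(L/D)V²/(2g) = 0.02316·(1220/0.540)·1.402²/(2·9.81) = 5.239 m

h_f ≈ 5.24 m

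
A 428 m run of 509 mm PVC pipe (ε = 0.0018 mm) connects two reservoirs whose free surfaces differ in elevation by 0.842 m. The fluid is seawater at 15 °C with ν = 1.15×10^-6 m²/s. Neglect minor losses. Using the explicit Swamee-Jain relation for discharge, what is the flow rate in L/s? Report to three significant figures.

Q ≈ 250 L/s

Swamee-Jain (Type II): Q = -0.965·√(gD⁵h_f/L)·ln[ε/(3.7D) + √(3.17ν²L/(gD³h_f))]
√(gD⁵h_f/L) = √(9.81·0.509⁵·0.842/428) = 0.02568
ε/(3.7D) = 9.56×10^-7; √(3.17ν²L/(gD³h_f)) = 4.06×10^-5
Q = -0.965·0.02568·ln(4.154×10^-5) = 0.2500 m³/s
Check: V = 1.23 m/s, Re = 5.44×10^5, f = 0.01296, h_f = 0.838 m ≈ 0.842 m ✓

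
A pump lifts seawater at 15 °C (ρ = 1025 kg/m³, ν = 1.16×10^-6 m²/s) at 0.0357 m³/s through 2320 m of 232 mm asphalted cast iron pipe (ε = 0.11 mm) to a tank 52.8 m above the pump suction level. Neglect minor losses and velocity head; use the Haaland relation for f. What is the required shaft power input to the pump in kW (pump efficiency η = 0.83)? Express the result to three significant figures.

V = 4Q/(πD²) = 0.8445 m/s; Re = 1.69×10^5; ε/D = 4.74×10^-4; f = 0.01880
h_f = f(L/D)V²/2g = 6.832 m
Total head H = z + h_f = 52.8 + 6.832 = 59.63 m
P_hyd = ρgQH = 1025·9.81·0.0357·59.63 = 21.41 kW
P_shaft = P_hyd/η = 21.41/0.83 = 25.79 kW

P_shaft ≈ 25.8 kW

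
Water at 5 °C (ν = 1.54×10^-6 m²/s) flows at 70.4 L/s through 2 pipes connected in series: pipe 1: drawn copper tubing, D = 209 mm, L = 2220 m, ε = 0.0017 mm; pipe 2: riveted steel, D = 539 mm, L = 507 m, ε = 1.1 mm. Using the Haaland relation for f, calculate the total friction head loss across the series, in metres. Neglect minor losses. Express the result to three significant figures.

H ≈ 33.4 m

Pipe 1: V = 2.052 m/s, Re = 2.78×10^5, ε/D = 8.13×10^-6, f = 0.01461, h_1 = f(L/D)V²/2g = 33.30 m
Pipe 2: V = 0.3085 m/s, Re = 1.08×10^5, ε/D = 0.00204, f = 0.02498, h_2 = f(L/D)V²/2g = 0.1140 m
Series → Q common, losses add: H = Σh = 33.41 m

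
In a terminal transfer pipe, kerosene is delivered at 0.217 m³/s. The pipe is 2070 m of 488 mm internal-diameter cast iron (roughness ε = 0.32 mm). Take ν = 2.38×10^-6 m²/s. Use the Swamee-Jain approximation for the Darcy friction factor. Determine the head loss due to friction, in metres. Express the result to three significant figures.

h_f ≈ 5.66 m

V = 4Q/(πD²) = 4·0.217/(π·0.488²) = 1.160 m/s
Re = VD/ν = 1.160·0.488/2.38×10^-6 = 2.38×10^5 → turbulent
ε/D = 0.32/488 = 6.56×10^-4
Swamee-Jain: f = 0.01946
h_f = f(L/D)V²/(2g) = 0.01946·(2070/0.488)·1.160²/(2·9.81) = 5.663 m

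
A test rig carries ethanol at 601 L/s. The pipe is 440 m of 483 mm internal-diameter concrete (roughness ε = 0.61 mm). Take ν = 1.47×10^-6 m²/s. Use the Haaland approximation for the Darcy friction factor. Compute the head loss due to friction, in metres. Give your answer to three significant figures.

h_f ≈ 10.5 m

V = 4Q/(πD²) = 4·0.601/(π·0.483²) = 3.280 m/s
Re = VD/ν = 3.280·0.483/1.47×10^-6 = 1.08×10^6 → turbulent
ε/D = 0.61/483 = 0.00126
Haaland: f = 0.02105
h_f = f(L/D)V²/(2g) = 0.02105·(440/0.483)·3.280²/(2·9.81) = 10.52 m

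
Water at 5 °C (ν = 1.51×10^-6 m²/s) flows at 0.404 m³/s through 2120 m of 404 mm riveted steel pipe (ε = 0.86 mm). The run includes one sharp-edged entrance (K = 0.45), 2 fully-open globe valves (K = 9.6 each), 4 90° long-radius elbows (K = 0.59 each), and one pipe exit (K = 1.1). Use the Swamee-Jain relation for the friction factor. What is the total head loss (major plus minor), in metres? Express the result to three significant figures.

V = 4Q/(πD²) = 3.152 m/s; V²/2g = 0.5062 m
Re = 8.43×10^5, ε/D = 0.00213 → f = 0.02411 (Swamee-Jain)
Major: h_f = f(L/D)·V²/2g = 0.02411·5248·0.5062 = 64.04 m
Minor: ΣK = 23.1; h_m = ΣK·V²/2g = 11.70 m
Total H_L = 64.04 + 11.70 = 75.74 m

H_L ≈ 75.7 m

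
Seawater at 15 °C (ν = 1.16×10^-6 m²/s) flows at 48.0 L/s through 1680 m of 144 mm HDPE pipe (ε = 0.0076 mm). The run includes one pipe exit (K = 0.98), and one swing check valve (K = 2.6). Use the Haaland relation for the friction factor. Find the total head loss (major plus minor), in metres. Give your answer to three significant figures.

V = 4Q/(πD²) = 2.947 m/s; V²/2g = 0.4427 m
Re = 3.66×10^5, ε/D = 5.28×10^-5 → f = 0.01435 (Haaland)
Major: h_f = f(L/D)·V²/2g = 0.01435·11667·0.4427 = 74.13 m
Minor: ΣK = 3.58; h_m = ΣK·V²/2g = 1.585 m
Total H_L = 74.13 + 1.585 = 75.71 m

H_L ≈ 75.7 m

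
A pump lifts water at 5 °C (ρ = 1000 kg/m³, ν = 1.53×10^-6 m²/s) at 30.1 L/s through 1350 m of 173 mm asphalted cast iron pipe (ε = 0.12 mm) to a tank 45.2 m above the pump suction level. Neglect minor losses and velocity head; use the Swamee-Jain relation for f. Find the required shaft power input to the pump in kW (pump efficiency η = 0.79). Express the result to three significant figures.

P_shaft ≈ 21.9 kW

V = 4Q/(πD²) = 1.281 m/s; Re = 1.45×10^5; ε/D = 6.94×10^-4; f = 0.02043
h_f = f(L/D)V²/2g = 13.32 m
Total head H = z + h_f = 45.2 + 13.32 = 58.52 m
P_hyd = ρgQH = 1000·9.81·0.0301·58.52 = 17.28 kW
P_shaft = P_hyd/η = 17.28/0.79 = 21.87 kW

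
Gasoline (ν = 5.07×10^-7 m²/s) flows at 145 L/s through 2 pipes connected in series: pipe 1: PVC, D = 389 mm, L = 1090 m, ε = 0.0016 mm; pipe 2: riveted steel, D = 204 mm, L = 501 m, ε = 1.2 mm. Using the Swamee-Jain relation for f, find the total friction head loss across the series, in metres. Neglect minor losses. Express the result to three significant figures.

H ≈ 81.4 m

Pipe 1: V = 1.220 m/s, Re = 9.36×10^5, ε/D = 4.11×10^-6, f = 0.01184, h_1 = f(L/D)V²/2g = 2.516 m
Pipe 2: V = 4.436 m/s, Re = 1.79×10^6, ε/D = 0.00588, f = 0.03200, h_2 = f(L/D)V²/2g = 78.84 m
Series → Q common, losses add: H = Σh = 81.35 m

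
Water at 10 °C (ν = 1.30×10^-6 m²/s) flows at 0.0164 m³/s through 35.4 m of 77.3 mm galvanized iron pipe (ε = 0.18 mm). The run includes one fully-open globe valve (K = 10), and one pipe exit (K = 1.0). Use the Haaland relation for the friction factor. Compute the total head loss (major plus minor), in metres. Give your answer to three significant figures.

V = 4Q/(πD²) = 3.495 m/s; V²/2g = 0.6224 m
Re = 2.08×10^5, ε/D = 0.00233 → f = 0.02513 (Haaland)
Major: h_f = f(L/D)·V²/2g = 0.02513·458.0·0.6224 = 7.163 m
Minor: ΣK = 11.0; h_m = ΣK·V²/2g = 6.847 m
Total H_L = 7.163 + 6.847 = 14.01 m

H_L ≈ 14.0 m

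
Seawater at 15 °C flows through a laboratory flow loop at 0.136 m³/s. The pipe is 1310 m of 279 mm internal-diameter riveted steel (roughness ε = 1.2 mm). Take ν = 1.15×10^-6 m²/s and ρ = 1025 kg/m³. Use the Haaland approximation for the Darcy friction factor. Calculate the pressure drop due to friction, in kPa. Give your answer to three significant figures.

V = 4Q/(πD²) = 4·0.136/(π·0.279²) = 2.225 m/s
Re = VD/ν = 2.225·0.279/1.15×10^-6 = 5.40×10^5 → turbulent
ε/D = 1.2/279 = 0.00430
Haaland: f = 0.02927
h_f = f(L/D)V²/(2g) = 0.02927·(1310/0.279)·2.225²/(2·9.81) = 34.66 m
Δp = ρg·h_f = 1025·9.81·34.66 = 348.5 kPa

Δp ≈ 348 kPa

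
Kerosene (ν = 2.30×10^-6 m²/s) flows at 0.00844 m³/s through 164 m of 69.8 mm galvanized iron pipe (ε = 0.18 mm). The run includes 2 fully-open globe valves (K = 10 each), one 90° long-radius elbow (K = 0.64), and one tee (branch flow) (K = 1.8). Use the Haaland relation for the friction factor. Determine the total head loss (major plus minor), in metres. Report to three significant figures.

V = 4Q/(πD²) = 2.206 m/s; V²/2g = 0.2480 m
Re = 6.69×10^4, ε/D = 0.00258 → f = 0.02701 (Haaland)
Major: h_f = f(L/D)·V²/2g = 0.02701·2350·0.2480 = 15.73 m
Minor: ΣK = 22.4; h_m = ΣK·V²/2g = 5.564 m
Total H_L = 15.73 + 5.564 = 21.30 m

H_L ≈ 21.3 m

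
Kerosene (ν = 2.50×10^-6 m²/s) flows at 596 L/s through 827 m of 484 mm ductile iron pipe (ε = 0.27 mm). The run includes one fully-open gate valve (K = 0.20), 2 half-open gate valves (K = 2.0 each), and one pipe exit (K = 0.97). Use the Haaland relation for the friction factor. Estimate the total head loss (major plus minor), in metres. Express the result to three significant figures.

H_L ≈ 19.0 m

V = 4Q/(πD²) = 3.239 m/s; V²/2g = 0.5349 m
Re = 6.27×10^5, ε/D = 5.58×10^-4 → f = 0.01779 (Haaland)
Major: h_f = f(L/D)·V²/2g = 0.01779·1709·0.5349 = 16.25 m
Minor: ΣK = 5.17; h_m = ΣK·V²/2g = 2.765 m
Total H_L = 16.25 + 2.765 = 19.02 m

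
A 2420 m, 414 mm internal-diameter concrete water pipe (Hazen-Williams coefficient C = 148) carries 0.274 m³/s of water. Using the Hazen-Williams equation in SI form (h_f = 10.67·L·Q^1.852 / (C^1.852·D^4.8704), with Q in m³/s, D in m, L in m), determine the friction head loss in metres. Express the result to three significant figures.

h_f ≈ 16.5 m

h_f = 10.67·2420·0.274^1.852 / (148^1.852·0.414^4.8704) = 16.47 m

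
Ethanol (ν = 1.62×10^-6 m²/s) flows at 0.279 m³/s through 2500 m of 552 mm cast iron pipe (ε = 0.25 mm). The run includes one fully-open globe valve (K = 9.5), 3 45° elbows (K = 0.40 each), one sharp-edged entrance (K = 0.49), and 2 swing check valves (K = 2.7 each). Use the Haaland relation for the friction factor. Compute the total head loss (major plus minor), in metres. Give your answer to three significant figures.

H_L ≈ 6.63 m

V = 4Q/(πD²) = 1.166 m/s; V²/2g = 0.06927 m
Re = 3.97×10^5, ε/D = 4.53×10^-4 → f = 0.01748 (Haaland)
Major: h_f = f(L/D)·V²/2g = 0.01748·4529·0.06927 = 5.484 m
Minor: ΣK = 16.6; h_m = ΣK·V²/2g = 1.149 m
Total H_L = 5.484 + 1.149 = 6.634 m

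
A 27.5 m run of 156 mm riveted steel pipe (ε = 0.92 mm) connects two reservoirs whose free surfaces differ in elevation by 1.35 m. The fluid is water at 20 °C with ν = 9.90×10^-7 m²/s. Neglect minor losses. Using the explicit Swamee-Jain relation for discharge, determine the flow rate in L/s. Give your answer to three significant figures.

Swamee-Jain (Type II): Q = -0.965·√(gD⁵h_f/L)·ln[ε/(3.7D) + √(3.17ν²L/(gD³h_f))]
√(gD⁵h_f/L) = √(9.81·0.156⁵·1.35/27.5) = 0.006670
ε/(3.7D) = 0.00159; √(3.17ν²L/(gD³h_f)) = 4.12×10^-5
Q = -0.965·0.006670·ln(0.001635) = 0.04130 m³/s
Check: V = 2.16 m/s, Re = 3.40×10^5, f = 0.03232, h_f = 1.36 m ≈ 1.35 m ✓

Q ≈ 41.3 L/s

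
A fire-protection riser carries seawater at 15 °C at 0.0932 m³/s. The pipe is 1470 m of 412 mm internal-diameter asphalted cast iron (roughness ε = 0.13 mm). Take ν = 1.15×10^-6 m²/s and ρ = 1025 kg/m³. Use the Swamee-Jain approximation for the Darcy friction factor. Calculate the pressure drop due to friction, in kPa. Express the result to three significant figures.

V = 4Q/(πD²) = 4·0.0932/(π·0.412²) = 0.6991 m/s
Re = VD/ν = 0.6991·0.412/1.15×10^-6 = 2.50×10^5 → turbulent
ε/D = 0.13/412 = 3.16×10^-4
Swamee-Jain: f = 0.01747
h_f = f(L/D)V²/(2g) = 0.01747·(1470/0.412)·0.6991²/(2·9.81) = 1.552 m
Δp = ρg·h_f = 1025·9.81·1.552 = 15.61 kPa

Δp ≈ 15.6 kPa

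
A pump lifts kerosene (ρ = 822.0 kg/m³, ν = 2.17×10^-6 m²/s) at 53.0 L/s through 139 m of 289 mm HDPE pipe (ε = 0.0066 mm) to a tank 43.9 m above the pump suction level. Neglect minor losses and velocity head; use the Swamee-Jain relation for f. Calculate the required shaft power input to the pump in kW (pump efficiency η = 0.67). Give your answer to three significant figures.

P_shaft ≈ 28.2 kW

V = 4Q/(πD²) = 0.8080 m/s; Re = 1.08×10^5; ε/D = 2.28×10^-5; f = 0.01774
h_f = f(L/D)V²/2g = 0.2839 m
Total head H = z + h_f = 43.9 + 0.2839 = 44.18 m
P_hyd = ρgQH = 822.0·9.81·0.0530·44.18 = 18.88 kW
P_shaft = P_hyd/η = 18.88/0.67 = 28.18 kW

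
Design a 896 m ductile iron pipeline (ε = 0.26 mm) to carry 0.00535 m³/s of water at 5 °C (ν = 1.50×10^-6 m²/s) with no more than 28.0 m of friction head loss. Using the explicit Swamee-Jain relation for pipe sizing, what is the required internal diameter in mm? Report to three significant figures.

Swamee-Jain (Type III): D = 0.66·[ε^1.25·(LQ²/(gh_f))^4.75 + ν·Q^9.4·(L/(gh_f))^5.2]^0.04
LQ²/(gh_f) = 9.337×10^-5; L/(gh_f) = 3.262
Term 1 = ε^1.25·(…)^4.75 = 2.38×10^-24; Term 2 = ν·Q^9.4·(…)^5.2 = 3.11×10^-25
D = 0.66·(2.38×10^-24 + 3.11×10^-25)^0.04 = 0.07529 m = 75.3 mm
Check: V = 1.20 m/s, Re = 6.03×10^4, f = 0.02944, h_f = 25.8 m ≈ 28.0 m ✓

D ≈ 75.3 mm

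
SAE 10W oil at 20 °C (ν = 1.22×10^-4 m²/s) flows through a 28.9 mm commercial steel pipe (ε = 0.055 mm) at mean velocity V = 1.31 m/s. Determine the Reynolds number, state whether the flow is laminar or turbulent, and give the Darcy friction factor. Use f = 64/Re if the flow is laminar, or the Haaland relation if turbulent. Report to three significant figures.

Re = VD/ν = 1.310·0.0289/1.22×10^-4 = 310
Re < 2300 → laminar → f = 64/Re = 0.2062

Re ≈ 310; laminar; f = 64/Re ≈ 0.206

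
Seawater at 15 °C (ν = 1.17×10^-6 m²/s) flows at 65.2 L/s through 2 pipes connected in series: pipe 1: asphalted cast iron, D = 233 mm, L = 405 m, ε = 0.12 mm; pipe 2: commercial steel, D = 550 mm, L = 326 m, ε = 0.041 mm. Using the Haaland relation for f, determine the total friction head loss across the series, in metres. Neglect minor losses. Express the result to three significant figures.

Pipe 1: V = 1.529 m/s, Re = 3.05×10^5, ε/D = 5.15×10^-4, f = 0.01814, h_1 = f(L/D)V²/2g = 3.758 m
Pipe 2: V = 0.2744 m/s, Re = 1.29×10^5, ε/D = 7.45×10^-5, f = 0.01729, h_2 = f(L/D)V²/2g = 0.03935 m
Series → Q common, losses add: H = Σh = 3.798 m

H ≈ 3.80 m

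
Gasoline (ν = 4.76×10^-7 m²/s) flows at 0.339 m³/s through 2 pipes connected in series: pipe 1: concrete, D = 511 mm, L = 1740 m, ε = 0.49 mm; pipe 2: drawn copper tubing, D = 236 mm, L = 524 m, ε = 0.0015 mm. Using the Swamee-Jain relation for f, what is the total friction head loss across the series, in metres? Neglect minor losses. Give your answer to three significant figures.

Pipe 1: V = 1.653 m/s, Re = 1.77×10^6, ε/D = 9.59×10^-4, f = 0.01968, h_1 = f(L/D)V²/2g = 9.332 m
Pipe 2: V = 7.750 m/s, Re = 3.84×10^6, ε/D = 6.36×10^-6, f = 0.009728, h_2 = f(L/D)V²/2g = 66.12 m
Series → Q common, losses add: H = Σh = 75.45 m

H ≈ 75.4 m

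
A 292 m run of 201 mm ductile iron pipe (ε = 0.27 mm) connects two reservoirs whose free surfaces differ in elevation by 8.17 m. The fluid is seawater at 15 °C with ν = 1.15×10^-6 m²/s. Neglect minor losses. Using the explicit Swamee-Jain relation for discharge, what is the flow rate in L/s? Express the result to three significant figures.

Q ≈ 71.5 L/s

Swamee-Jain (Type II): Q = -0.965·√(gD⁵h_f/L)·ln[ε/(3.7D) + √(3.17ν²L/(gD³h_f))]
√(gD⁵h_f/L) = √(9.81·0.201⁵·8.17/292) = 0.009490
ε/(3.7D) = 3.63×10^-4; √(3.17ν²L/(gD³h_f)) = 4.34×10^-5
Q = -0.965·0.009490·ln(4.064×10^-4) = 0.07150 m³/s
Check: V = 2.25 m/s, Re = 3.94×10^5, f = 0.02187, h_f = 8.22 m ≈ 8.17 m ✓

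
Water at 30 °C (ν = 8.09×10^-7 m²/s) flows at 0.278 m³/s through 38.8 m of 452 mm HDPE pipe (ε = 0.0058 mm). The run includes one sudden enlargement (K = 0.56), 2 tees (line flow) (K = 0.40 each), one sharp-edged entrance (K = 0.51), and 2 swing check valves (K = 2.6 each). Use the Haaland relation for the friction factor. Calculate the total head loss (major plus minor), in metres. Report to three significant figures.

V = 4Q/(πD²) = 1.733 m/s; V²/2g = 0.1530 m
Re = 9.68×10^5, ε/D = 1.28×10^-5 → f = 0.01188 (Haaland)
Major: h_f = f(L/D)·V²/2g = 0.01188·85.84·0.1530 = 0.1560 m
Minor: ΣK = 7.07; h_m = ΣK·V²/2g = 1.082 m
Total H_L = 0.1560 + 1.082 = 1.238 m

H_L ≈ 1.24 m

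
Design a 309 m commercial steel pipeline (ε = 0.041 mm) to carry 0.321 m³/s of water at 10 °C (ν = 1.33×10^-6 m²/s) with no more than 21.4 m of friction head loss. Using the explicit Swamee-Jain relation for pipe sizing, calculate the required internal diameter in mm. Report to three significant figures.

D ≈ 283 mm

Swamee-Jain (Type III): D = 0.66·[ε^1.25·(LQ²/(gh_f))^4.75 + ν·Q^9.4·(L/(gh_f))^5.2]^0.04
LQ²/(gh_f) = 0.1517; L/(gh_f) = 1.472
Term 1 = ε^1.25·(…)^4.75 = 4.22×10^-10; Term 2 = ν·Q^9.4·(…)^5.2 = 2.28×10^-10
D = 0.66·(4.22×10^-10 + 2.28×10^-10)^0.04 = 0.2832 m = 283 mm
Check: V = 5.10 m/s, Re = 1.09×10^6, f = 0.01404, h_f = 20.3 m ≈ 21.4 m ✓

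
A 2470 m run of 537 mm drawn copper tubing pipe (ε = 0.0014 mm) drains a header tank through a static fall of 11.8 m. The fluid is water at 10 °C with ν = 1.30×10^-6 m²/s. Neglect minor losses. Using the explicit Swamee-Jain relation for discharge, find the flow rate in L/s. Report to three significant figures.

Q ≈ 463 L/s

Swamee-Jain (Type II): Q = -0.965·√(gD⁵h_f/L)·ln[ε/(3.7D) + √(3.17ν²L/(gD³h_f))]
√(gD⁵h_f/L) = √(9.81·0.537⁵·11.8/2470) = 0.04575
ε/(3.7D) = 7.05×10^-7; √(3.17ν²L/(gD³h_f)) = 2.72×10^-5
Q = -0.965·0.04575·ln(2.787×10^-5) = 0.4630 m³/s
Check: V = 2.04 m/s, Re = 8.44×10^5, f = 0.01200, h_f = 11.8 m ≈ 11.8 m ✓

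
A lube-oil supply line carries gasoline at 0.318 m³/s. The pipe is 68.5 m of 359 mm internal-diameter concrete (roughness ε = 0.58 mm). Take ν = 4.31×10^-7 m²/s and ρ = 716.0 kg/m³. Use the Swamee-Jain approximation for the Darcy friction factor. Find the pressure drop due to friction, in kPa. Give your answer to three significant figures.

Δp ≈ 15.0 kPa

V = 4Q/(πD²) = 4·0.318/(π·0.359²) = 3.142 m/s
Re = VD/ν = 3.142·0.359/4.31×10^-7 = 2.62×10^6 → turbulent
ε/D = 0.58/359 = 0.00162
Swamee-Jain: f = 0.02227
h_f = f(L/D)V²/(2g) = 0.02227·(68.5/0.359)·3.142²/(2·9.81) = 2.138 m
Δp = ρg·h_f = 716.0·9.81·2.138 = 15.01 kPa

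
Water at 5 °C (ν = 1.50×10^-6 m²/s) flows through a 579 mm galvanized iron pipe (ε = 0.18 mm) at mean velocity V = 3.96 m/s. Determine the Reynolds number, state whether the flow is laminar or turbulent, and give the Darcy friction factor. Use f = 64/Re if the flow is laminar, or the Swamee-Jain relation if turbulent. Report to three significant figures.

Re = VD/ν = 3.960·0.579/1.50×10^-6 = 1.53×10^6
Re > 4000 → turbulent; ε/D = 3.11×10^-4
Swamee-Jain: f = 0.01561

Re ≈ 1.53×10^6; turbulent; f ≈ 0.0156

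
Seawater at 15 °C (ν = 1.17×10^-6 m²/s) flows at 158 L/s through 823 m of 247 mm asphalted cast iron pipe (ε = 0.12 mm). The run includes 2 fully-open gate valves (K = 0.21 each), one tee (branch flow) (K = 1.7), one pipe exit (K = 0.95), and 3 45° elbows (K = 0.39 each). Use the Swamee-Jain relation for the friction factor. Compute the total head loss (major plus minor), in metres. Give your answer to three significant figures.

H_L ≈ 34.5 m

V = 4Q/(πD²) = 3.297 m/s; V²/2g = 0.5542 m
Re = 6.96×10^5, ε/D = 4.86×10^-4 → f = 0.01742 (Swamee-Jain)
Major: h_f = f(L/D)·V²/2g = 0.01742·3332·0.5542 = 32.17 m
Minor: ΣK = 4.24; h_m = ΣK·V²/2g = 2.350 m
Total H_L = 32.17 + 2.350 = 34.52 m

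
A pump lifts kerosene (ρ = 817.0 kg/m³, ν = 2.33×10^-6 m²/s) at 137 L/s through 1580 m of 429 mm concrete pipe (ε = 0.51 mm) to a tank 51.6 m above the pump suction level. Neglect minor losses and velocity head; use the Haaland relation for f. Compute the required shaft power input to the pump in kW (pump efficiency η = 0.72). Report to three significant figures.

P_shaft ≈ 84.3 kW

V = 4Q/(πD²) = 0.9478 m/s; Re = 1.75×10^5; ε/D = 0.00119; f = 0.02178
h_f = f(L/D)V²/2g = 3.674 m
Total head H = z + h_f = 51.6 + 3.674 = 55.27 m
P_hyd = ρgQH = 817.0·9.81·0.137·55.27 = 60.69 kW
P_shaft = P_hyd/η = 60.69/0.72 = 84.29 kW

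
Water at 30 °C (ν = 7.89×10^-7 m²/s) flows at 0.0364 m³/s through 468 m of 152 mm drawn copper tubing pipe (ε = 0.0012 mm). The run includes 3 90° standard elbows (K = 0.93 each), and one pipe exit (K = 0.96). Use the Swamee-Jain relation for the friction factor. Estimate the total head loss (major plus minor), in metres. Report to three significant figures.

H_L ≈ 9.50 m

V = 4Q/(πD²) = 2.006 m/s; V²/2g = 0.2051 m
Re = 3.86×10^5, ε/D = 7.89×10^-6 → f = 0.01382 (Swamee-Jain)
Major: h_f = f(L/D)·V²/2g = 0.01382·3079·0.2051 = 8.729 m
Minor: ΣK = 3.75; h_m = ΣK·V²/2g = 0.7691 m
Total H_L = 8.729 + 0.7691 = 9.499 m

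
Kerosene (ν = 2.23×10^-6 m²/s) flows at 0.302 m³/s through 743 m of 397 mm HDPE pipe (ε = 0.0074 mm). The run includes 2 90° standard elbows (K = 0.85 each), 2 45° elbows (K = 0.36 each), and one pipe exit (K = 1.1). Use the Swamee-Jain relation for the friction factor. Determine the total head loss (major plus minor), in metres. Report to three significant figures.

V = 4Q/(πD²) = 2.440 m/s; V²/2g = 0.3034 m
Re = 4.34×10^5, ε/D = 1.86×10^-5 → f = 0.01370 (Swamee-Jain)
Major: h_f = f(L/D)·V²/2g = 0.01370·1872·0.3034 = 7.777 m
Minor: ΣK = 3.52; h_m = ΣK·V²/2g = 1.068 m
Total H_L = 7.777 + 1.068 = 8.845 m

H_L ≈ 8.85 m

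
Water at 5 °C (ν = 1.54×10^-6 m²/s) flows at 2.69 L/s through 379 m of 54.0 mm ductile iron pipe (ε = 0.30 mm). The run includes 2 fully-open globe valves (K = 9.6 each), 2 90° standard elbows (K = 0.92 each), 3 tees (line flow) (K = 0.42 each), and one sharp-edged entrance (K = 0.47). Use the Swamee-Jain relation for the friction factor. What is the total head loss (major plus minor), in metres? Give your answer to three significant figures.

H_L ≈ 18.3 m

V = 4Q/(πD²) = 1.175 m/s; V²/2g = 0.07032 m
Re = 4.12×10^4, ε/D = 0.00556 → f = 0.03379 (Swamee-Jain)
Major: h_f = f(L/D)·V²/2g = 0.03379·7019·0.07032 = 16.67 m
Minor: ΣK = 22.8; h_m = ΣK·V²/2g = 1.601 m
Total H_L = 16.67 + 1.601 = 18.28 m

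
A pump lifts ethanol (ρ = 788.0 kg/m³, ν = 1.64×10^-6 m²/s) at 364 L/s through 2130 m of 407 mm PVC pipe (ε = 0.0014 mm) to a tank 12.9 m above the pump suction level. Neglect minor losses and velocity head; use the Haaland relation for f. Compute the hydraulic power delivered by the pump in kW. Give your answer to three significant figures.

P_hyd ≈ 109 kW

V = 4Q/(πD²) = 2.798 m/s; Re = 6.94×10^5; ε/D = 3.44×10^-6; f = 0.01238
h_f = f(L/D)V²/2g = 25.84 m
Total head H = z + h_f = 12.9 + 25.84 = 38.74 m
P_hyd = ρgQH = 788.0·9.81·0.364·38.74 = 109.0 kW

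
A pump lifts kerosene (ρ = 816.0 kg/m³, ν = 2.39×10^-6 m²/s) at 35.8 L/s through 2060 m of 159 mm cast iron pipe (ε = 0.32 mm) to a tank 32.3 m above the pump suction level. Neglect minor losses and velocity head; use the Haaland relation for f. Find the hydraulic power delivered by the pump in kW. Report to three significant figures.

P_hyd ≈ 24.5 kW

V = 4Q/(πD²) = 1.803 m/s; Re = 1.20×10^5; ε/D = 0.00201; f = 0.02478
h_f = f(L/D)V²/2g = 53.19 m
Total head H = z + h_f = 32.3 + 53.19 = 85.49 m
P_hyd = ρgQH = 816.0·9.81·0.0358·85.49 = 24.50 kW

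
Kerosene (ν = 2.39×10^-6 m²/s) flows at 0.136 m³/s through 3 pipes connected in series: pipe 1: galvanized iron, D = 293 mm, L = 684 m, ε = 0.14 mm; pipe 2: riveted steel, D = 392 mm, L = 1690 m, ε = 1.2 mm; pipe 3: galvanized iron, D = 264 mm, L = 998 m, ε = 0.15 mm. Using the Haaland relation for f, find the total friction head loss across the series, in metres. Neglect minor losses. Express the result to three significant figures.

Pipe 1: V = 2.017 m/s, Re = 2.47×10^5, ε/D = 4.78×10^-4, f = 0.01820, h_1 = f(L/D)V²/2g = 8.809 m
Pipe 2: V = 1.127 m/s, Re = 1.85×10^5, ε/D = 0.00306, f = 0.02701, h_2 = f(L/D)V²/2g = 7.536 m
Pipe 3: V = 2.485 m/s, Re = 2.74×10^5, ε/D = 5.68×10^-4, f = 0.01856, h_3 = f(L/D)V²/2g = 22.08 m
Series → Q common, losses add: H = Σh = 38.42 m

H ≈ 38.4 m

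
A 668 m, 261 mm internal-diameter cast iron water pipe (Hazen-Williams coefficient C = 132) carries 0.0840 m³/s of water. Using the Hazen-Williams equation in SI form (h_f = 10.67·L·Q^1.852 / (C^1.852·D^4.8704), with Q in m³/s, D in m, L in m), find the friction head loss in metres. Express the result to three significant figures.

h_f = 10.67·668·0.0840^1.852 / (132^1.852·0.261^4.8704) = 5.951 m

h_f ≈ 5.95 m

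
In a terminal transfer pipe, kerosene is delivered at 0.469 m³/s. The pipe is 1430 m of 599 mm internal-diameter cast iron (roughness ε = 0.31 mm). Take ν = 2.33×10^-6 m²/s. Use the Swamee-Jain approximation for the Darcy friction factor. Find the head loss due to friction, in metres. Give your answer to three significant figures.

h_f ≈ 6.08 m

V = 4Q/(πD²) = 4·0.469/(π·0.599²) = 1.664 m/s
Re = VD/ν = 1.664·0.599/2.33×10^-6 = 4.28×10^5 → turbulent
ε/D = 0.31/599 = 5.18×10^-4
Swamee-Jain: f = 0.01803
h_f = f(L/D)V²/(2g) = 0.01803·(1430/0.599)·1.664²/(2·9.81) = 6.077 m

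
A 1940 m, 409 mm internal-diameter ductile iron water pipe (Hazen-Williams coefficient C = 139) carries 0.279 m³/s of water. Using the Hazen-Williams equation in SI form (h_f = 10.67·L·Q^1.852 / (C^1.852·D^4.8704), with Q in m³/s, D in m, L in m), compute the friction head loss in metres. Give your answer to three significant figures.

h_f ≈ 16.3 m

h_f = 10.67·1940·0.279^1.852 / (139^1.852·0.409^4.8704) = 16.27 m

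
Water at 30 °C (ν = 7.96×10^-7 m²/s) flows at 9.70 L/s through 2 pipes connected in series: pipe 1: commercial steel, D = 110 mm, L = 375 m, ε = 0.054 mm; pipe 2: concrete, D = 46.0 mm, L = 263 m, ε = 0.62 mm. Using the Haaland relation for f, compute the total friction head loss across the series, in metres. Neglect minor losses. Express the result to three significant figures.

H ≈ 423 m

Pipe 1: V = 1.021 m/s, Re = 1.41×10^5, ε/D = 4.91×10^-4, f = 0.01923, h_1 = f(L/D)V²/2g = 3.481 m
Pipe 2: V = 5.837 m/s, Re = 3.37×10^5, ε/D = 0.0135, f = 0.04227, h_2 = f(L/D)V²/2g = 419.6 m
Series → Q common, losses add: H = Σh = 423.1 m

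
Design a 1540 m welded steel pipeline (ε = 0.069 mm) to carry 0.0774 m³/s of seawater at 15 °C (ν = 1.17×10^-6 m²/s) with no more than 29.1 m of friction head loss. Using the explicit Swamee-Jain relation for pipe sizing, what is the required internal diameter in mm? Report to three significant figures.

Swamee-Jain (Type III): D = 0.66·[ε^1.25·(LQ²/(gh_f))^4.75 + ν·Q^9.4·(L/(gh_f))^5.2]^0.04
LQ²/(gh_f) = 0.03232; L/(gh_f) = 5.395
Term 1 = ε^1.25·(…)^4.75 = 5.23×10^-13; Term 2 = ν·Q^9.4·(…)^5.2 = 2.68×10^-13
D = 0.66·(5.23×10^-13 + 2.68×10^-13)^0.04 = 0.2165 m = 217 mm
Check: V = 2.10 m/s, Re = 3.89×10^5, f = 0.01682, h_f = 27.0 m ≈ 29.1 m ✓

D ≈ 217 mm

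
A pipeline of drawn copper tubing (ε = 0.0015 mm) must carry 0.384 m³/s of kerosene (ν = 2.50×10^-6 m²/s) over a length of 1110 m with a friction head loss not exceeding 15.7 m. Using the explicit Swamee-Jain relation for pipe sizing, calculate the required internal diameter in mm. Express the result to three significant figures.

D ≈ 415 mm

Swamee-Jain (Type III): D = 0.66·[ε^1.25·(LQ²/(gh_f))^4.75 + ν·Q^9.4·(L/(gh_f))^5.2]^0.04
LQ²/(gh_f) = 1.063; L/(gh_f) = 7.207
Term 1 = ε^1.25·(…)^4.75 = 7.01×10^-8; Term 2 = ν·Q^9.4·(…)^5.2 = 8.93×10^-6
D = 0.66·(7.01×10^-8 + 8.93×10^-6)^0.04 = 0.4147 m = 415 mm
Check: V = 2.84 m/s, Re = 4.72×10^5, f = 0.01329, h_f = 14.7 m ≈ 15.7 m ✓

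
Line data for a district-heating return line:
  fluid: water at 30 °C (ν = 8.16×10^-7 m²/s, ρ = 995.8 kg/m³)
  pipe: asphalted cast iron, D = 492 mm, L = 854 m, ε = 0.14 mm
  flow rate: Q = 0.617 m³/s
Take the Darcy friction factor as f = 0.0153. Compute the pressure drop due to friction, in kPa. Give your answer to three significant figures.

Δp ≈ 139 kPa

V = 4Q/(πD²) = 4·0.617/(π·0.492²) = 3.245 m/s
h_f = f(L/D)V²/(2g) = 0.01530·(854/0.492)·3.245²/(2·9.81) = 14.26 m
Δp = ρg·h_f = 995.8·9.81·14.26 = 139.3 kPa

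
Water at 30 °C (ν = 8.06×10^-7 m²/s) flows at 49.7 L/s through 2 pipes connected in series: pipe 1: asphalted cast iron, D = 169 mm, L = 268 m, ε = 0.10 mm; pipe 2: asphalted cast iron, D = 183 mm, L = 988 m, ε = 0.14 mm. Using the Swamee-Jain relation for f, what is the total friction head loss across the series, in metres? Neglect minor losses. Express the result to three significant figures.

Pipe 1: V = 2.216 m/s, Re = 4.65×10^5, ε/D = 5.92×10^-4, f = 0.01839, h_1 = f(L/D)V²/2g = 7.296 m
Pipe 2: V = 1.890 m/s, Re = 4.29×10^5, ε/D = 7.65×10^-4, f = 0.01937, h_2 = f(L/D)V²/2g = 19.03 m
Series → Q common, losses add: H = Σh = 26.33 m

H ≈ 26.3 m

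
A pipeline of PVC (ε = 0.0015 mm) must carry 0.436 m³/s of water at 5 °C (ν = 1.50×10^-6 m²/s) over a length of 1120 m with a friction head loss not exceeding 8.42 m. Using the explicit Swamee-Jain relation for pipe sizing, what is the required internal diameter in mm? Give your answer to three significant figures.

D ≈ 486 mm

Swamee-Jain (Type III): D = 0.66·[ε^1.25·(LQ²/(gh_f))^4.75 + ν·Q^9.4·(L/(gh_f))^5.2]^0.04
LQ²/(gh_f) = 2.578; L/(gh_f) = 13.56
Term 1 = ε^1.25·(…)^4.75 = 4.71×10^-6; Term 2 = ν·Q^9.4·(…)^5.2 = 4.73×10^-4
D = 0.66·(4.71×10^-6 + 4.73×10^-4)^0.04 = 0.4861 m = 486 mm
Check: V = 2.35 m/s, Re = 7.61×10^5, f = 0.01222, h_f = 7.92 m ≈ 8.42 m ✓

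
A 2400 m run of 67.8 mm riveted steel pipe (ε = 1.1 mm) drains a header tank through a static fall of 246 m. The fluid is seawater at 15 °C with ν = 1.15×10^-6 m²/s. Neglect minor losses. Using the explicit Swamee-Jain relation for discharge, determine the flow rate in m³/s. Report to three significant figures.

Q ≈ 0.00626 m³/s

Swamee-Jain (Type II): Q = -0.965·√(gD⁵h_f/L)·ln[ε/(3.7D) + √(3.17ν²L/(gD³h_f))]
√(gD⁵h_f/L) = √(9.81·0.0678⁵·246/2400) = 0.001200
ε/(3.7D) = 0.00438; √(3.17ν²L/(gD³h_f)) = 1.16×10^-4
Q = -0.965·0.001200·ln(0.004501) = 0.006259 m³/s
Check: V = 1.73 m/s, Re = 1.02×10^5, f = 0.04563, h_f = 247 m ≈ 246 m ✓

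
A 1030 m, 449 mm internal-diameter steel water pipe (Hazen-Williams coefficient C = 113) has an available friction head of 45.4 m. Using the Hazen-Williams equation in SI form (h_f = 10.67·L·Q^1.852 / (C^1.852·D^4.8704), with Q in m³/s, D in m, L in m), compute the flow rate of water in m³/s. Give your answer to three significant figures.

Q ≈ 0.710 m³/s

Rearranging: Q = [h_f·C^1.852·D^4.8704 / (10.67·L)]^(1/1.852)
Q = [45.4·113^1.852·0.449^4.8704 / (10.67·1030)]^0.540 = 0.7101 m³/s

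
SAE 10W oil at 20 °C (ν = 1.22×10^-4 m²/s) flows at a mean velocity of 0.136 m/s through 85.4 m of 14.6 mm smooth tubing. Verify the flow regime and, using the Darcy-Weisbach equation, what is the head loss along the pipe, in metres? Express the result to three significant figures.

h_f ≈ 21.7 m

Re = VD/ν = 0.136·0.01460/1.22×10^-4 = 16.3 → laminar (Re < 2300)
f = 64/Re = 3.932
h_f = f(L/D)V²/(2g) = 3.932·(85.4/0.01460)·0.136²/(2·9.81) = 21.68 m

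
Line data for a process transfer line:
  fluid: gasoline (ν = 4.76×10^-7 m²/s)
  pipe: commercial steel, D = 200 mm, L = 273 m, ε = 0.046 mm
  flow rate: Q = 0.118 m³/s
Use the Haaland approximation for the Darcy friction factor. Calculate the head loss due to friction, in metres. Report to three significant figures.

h_f ≈ 14.4 m

V = 4Q/(πD²) = 4·0.118/(π·0.200²) = 3.756 m/s
Re = VD/ν = 3.756·0.200/4.76×10^-7 = 1.58×10^6 → turbulent
ε/D = 0.046/200 = 2.30×10^-4
Haaland: f = 0.01466
h_f = f(L/D)V²/(2g) = 0.01466·(273/0.200)·3.756²/(2·9.81) = 14.39 m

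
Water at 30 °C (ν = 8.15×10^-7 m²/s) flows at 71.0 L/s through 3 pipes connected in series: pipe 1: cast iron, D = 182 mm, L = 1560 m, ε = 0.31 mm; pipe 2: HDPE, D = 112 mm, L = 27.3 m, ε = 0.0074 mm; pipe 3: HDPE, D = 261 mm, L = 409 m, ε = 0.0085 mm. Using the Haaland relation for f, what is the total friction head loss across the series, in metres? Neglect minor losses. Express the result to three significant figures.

H ≈ 84.4 m

Pipe 1: V = 2.729 m/s, Re = 6.09×10^5, ε/D = 0.00170, f = 0.02279, h_1 = f(L/D)V²/2g = 74.17 m
Pipe 2: V = 7.207 m/s, Re = 9.90×10^5, ε/D = 6.61×10^-5, f = 0.01281, h_2 = f(L/D)V²/2g = 8.264 m
Pipe 3: V = 1.327 m/s, Re = 4.25×10^5, ε/D = 3.26×10^-5, f = 0.01380, h_3 = f(L/D)V²/2g = 1.942 m
Series → Q common, losses add: H = Σh = 84.37 m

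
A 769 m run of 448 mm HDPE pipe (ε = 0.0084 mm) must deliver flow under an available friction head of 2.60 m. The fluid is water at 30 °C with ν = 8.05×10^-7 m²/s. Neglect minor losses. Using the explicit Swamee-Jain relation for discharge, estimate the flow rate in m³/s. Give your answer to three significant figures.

Swamee-Jain (Type II): Q = -0.965·√(gD⁵h_f/L)·ln[ε/(3.7D) + √(3.17ν²L/(gD³h_f))]
√(gD⁵h_f/L) = √(9.81·0.448⁵·2.60/769) = 0.02447
ε/(3.7D) = 5.07×10^-6; √(3.17ν²L/(gD³h_f)) = 2.62×10^-5
Q = -0.965·0.02447·ln(3.131×10^-5) = 0.2449 m³/s
Check: V = 1.55 m/s, Re = 8.64×10^5, f = 0.01231, h_f = 2.60 m ≈ 2.60 m ✓

Q ≈ 0.245 m³/s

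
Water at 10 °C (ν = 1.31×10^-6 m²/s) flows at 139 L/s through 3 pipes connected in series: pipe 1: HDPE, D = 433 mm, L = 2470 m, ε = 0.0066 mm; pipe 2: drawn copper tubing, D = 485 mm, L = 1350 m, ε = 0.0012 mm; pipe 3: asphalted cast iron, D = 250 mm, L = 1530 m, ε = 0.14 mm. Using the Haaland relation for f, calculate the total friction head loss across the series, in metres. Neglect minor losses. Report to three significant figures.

Pipe 1: V = 0.9440 m/s, Re = 3.12×10^5, ε/D = 1.52×10^-5, f = 0.01437, h_1 = f(L/D)V²/2g = 3.722 m
Pipe 2: V = 0.7524 m/s, Re = 2.79×10^5, ε/D = 2.47×10^-6, f = 0.01456, h_2 = f(L/D)V²/2g = 1.170 m
Pipe 3: V = 2.832 m/s, Re = 5.40×10^5, ε/D = 5.60×10^-4, f = 0.01789, h_3 = f(L/D)V²/2g = 44.76 m
Series → Q common, losses add: H = Σh = 49.65 m

H ≈ 49.6 m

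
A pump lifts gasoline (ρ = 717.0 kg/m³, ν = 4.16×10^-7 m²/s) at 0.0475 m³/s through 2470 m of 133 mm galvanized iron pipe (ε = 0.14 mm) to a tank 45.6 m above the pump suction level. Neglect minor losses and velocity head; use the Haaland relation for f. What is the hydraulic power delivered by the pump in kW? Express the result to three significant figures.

P_hyd ≈ 89.8 kW

V = 4Q/(πD²) = 3.419 m/s; Re = 1.09×10^6; ε/D = 0.00105; f = 0.02016
h_f = f(L/D)V²/2g = 223.0 m
Total head H = z + h_f = 45.6 + 223.0 = 268.6 m
P_hyd = ρgQH = 717.0·9.81·0.0475·268.6 = 89.76 kW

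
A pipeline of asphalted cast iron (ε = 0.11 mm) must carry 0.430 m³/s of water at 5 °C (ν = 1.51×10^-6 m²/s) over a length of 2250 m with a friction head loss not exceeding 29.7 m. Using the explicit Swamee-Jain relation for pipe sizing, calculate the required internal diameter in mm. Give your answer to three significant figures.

D ≈ 453 mm

Swamee-Jain (Type III): D = 0.66·[ε^1.25·(LQ²/(gh_f))^4.75 + ν·Q^9.4·(L/(gh_f))^5.2]^0.04
LQ²/(gh_f) = 1.428; L/(gh_f) = 7.722
Term 1 = ε^1.25·(…)^4.75 = 6.12×10^-5; Term 2 = ν·Q^9.4·(…)^5.2 = 2.24×10^-5
D = 0.66·(6.12×10^-5 + 2.24×10^-5)^0.04 = 0.4533 m = 453 mm
Check: V = 2.66 m/s, Re = 8.00×10^5, f = 0.01540, h_f = 27.6 m ≈ 29.7 m ✓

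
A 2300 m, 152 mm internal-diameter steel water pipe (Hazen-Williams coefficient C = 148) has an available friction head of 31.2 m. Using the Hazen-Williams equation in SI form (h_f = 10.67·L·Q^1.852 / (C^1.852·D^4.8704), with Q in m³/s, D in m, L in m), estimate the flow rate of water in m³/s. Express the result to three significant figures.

Q ≈ 0.0285 m³/s

Rearranging: Q = [h_f·C^1.852·D^4.8704 / (10.67·L)]^(1/1.852)
Q = [31.2·148^1.852·0.152^4.8704 / (10.67·2300)]^0.540 = 0.02852 m³/s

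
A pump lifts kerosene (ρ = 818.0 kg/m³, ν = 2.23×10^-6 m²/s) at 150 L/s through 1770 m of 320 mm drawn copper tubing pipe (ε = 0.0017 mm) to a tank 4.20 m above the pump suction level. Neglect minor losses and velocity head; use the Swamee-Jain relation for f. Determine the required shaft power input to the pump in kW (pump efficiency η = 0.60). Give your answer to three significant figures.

P_shaft ≈ 37.4 kW

V = 4Q/(πD²) = 1.865 m/s; Re = 2.68×10^5; ε/D = 5.31×10^-6; f = 0.01475
h_f = f(L/D)V²/2g = 14.46 m
Total head H = z + h_f = 4.20 + 14.46 = 18.66 m
P_hyd = ρgQH = 818.0·9.81·0.150·18.66 = 22.46 kW
P_shaft = P_hyd/η = 22.46/0.60 = 37.43 kW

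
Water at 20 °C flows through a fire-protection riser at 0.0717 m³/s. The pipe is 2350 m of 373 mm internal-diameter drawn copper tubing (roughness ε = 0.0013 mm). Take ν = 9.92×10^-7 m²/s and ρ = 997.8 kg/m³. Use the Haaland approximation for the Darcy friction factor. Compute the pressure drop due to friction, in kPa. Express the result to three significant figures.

Δp ≈ 20.2 kPa

V = 4Q/(πD²) = 4·0.0717/(π·0.373²) = 0.6562 m/s
Re = VD/ν = 0.6562·0.373/9.92×10^-7 = 2.47×10^5 → turbulent
ε/D = 0.0013/373 = 3.49×10^-6
Haaland: f = 0.01491
h_f = f(L/D)V²/(2g) = 0.01491·(2350/0.373)·0.6562²/(2·9.81) = 2.061 m
Δp = ρg·h_f = 997.8·9.81·2.061 = 20.17 kPa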